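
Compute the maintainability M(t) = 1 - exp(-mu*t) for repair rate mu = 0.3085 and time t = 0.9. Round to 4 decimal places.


mu = 0.3085, t = 0.9
mu * t = 0.3085 * 0.9 = 0.2777
exp(-0.2777) = 0.7576
M(t) = 1 - 0.7576
M(t) = 0.2424

0.2424


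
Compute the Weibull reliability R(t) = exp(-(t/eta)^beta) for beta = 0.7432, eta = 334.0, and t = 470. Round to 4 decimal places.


beta = 0.7432, eta = 334.0, t = 470
t/eta = 470 / 334.0 = 1.4072
(t/eta)^beta = 1.4072^0.7432 = 1.289
R(t) = exp(-1.289)
R(t) = 0.2755

0.2755


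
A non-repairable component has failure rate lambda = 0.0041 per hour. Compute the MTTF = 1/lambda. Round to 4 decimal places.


lambda = 0.0041
MTTF = 1 / 0.0041
MTTF = 243.9024

243.9024


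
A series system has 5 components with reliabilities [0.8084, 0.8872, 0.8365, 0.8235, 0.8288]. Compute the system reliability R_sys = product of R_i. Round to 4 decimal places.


Components: [0.8084, 0.8872, 0.8365, 0.8235, 0.8288]
After component 1 (R=0.8084): product = 0.8084
After component 2 (R=0.8872): product = 0.7172
After component 3 (R=0.8365): product = 0.5999
After component 4 (R=0.8235): product = 0.4941
After component 5 (R=0.8288): product = 0.4095
R_sys = 0.4095

0.4095


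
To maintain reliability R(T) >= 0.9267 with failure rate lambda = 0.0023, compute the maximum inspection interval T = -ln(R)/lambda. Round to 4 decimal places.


R_target = 0.9267
lambda = 0.0023
-ln(0.9267) = 0.0761
T = 0.0761 / 0.0023
T = 33.098

33.098


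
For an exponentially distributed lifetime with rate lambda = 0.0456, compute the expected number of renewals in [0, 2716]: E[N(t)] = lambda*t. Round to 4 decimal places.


lambda = 0.0456
t = 2716
E[N(t)] = lambda * t
E[N(t)] = 0.0456 * 2716
E[N(t)] = 123.8496

123.8496


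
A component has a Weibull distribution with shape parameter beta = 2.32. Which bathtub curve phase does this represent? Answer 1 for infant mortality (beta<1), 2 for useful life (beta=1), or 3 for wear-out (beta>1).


beta = 2.32
Compare beta to 1:
beta < 1 => infant mortality (phase 1)
beta = 1 => useful life (phase 2)
beta > 1 => wear-out (phase 3)
Since beta = 2.32, this is wear-out (increasing failure rate)
Phase = 3

3


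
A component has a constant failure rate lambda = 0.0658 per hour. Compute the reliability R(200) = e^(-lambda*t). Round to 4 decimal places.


lambda = 0.0658
t = 200
lambda * t = 13.16
R(t) = e^(-13.16)
R(t) = 0.0

0.0


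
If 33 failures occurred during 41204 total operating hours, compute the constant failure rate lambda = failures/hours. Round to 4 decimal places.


failures = 33
total_hours = 41204
lambda = 33 / 41204
lambda = 0.0008

0.0008


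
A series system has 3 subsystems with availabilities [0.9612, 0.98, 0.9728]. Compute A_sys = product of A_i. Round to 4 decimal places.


Subsystems: [0.9612, 0.98, 0.9728]
After subsystem 1 (A=0.9612): product = 0.9612
After subsystem 2 (A=0.98): product = 0.942
After subsystem 3 (A=0.9728): product = 0.9164
A_sys = 0.9164

0.9164


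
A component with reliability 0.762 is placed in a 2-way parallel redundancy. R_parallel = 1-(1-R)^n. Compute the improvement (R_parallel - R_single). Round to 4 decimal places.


R_single = 0.762, n = 2
1 - R_single = 0.238
(1 - R_single)^n = 0.238^2 = 0.0566
R_parallel = 1 - 0.0566 = 0.9434
Improvement = 0.9434 - 0.762
Improvement = 0.1814

0.1814


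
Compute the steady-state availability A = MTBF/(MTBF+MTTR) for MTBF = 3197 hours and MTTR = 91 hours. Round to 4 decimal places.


MTBF = 3197
MTTR = 91
MTBF + MTTR = 3288
A = 3197 / 3288
A = 0.9723

0.9723


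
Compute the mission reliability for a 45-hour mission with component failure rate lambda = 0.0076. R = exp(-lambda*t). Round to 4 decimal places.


lambda = 0.0076
mission_time = 45
lambda * t = 0.0076 * 45 = 0.342
R = exp(-0.342)
R = 0.7103

0.7103


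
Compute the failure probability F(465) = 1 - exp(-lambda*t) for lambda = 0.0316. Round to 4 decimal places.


lambda = 0.0316, t = 465
lambda * t = 14.694
exp(-14.694) = 0.0
F(t) = 1 - 0.0
F(t) = 1.0

1.0


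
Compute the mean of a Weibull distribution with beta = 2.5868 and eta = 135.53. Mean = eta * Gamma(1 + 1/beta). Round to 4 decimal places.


beta = 2.5868, eta = 135.53
1/beta = 0.3866
1 + 1/beta = 1.3866
Gamma(1.3866) = 0.8881
Mean = 135.53 * 0.8881
Mean = 120.3611

120.3611


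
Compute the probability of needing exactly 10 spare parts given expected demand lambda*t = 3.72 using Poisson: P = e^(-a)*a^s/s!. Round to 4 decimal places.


a = 3.72, s = 10
e^(-a) = e^(-3.72) = 0.0242
a^s = 3.72^10 = 507492.2317
s! = 3628800
P = 0.0242 * 507492.2317 / 3628800
P = 0.0034

0.0034


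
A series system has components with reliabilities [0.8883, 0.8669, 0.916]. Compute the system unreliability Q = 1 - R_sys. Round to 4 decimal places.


Components: [0.8883, 0.8669, 0.916]
After component 1: product = 0.8883
After component 2: product = 0.7701
After component 3: product = 0.7054
R_sys = 0.7054
Q = 1 - 0.7054 = 0.2946

0.2946


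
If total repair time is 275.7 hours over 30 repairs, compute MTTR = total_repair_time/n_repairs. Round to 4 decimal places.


total_repair_time = 275.7
n_repairs = 30
MTTR = 275.7 / 30
MTTR = 9.19

9.19


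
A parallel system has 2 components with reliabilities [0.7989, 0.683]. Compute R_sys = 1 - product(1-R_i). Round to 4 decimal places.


Components: [0.7989, 0.683]
(1 - 0.7989) = 0.2011, running product = 0.2011
(1 - 0.683) = 0.317, running product = 0.0637
Product of (1-R_i) = 0.0637
R_sys = 1 - 0.0637 = 0.9363

0.9363


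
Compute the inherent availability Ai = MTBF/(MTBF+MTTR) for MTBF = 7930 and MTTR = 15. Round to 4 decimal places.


MTBF = 7930
MTTR = 15
MTBF + MTTR = 7945
Ai = 7930 / 7945
Ai = 0.9981

0.9981


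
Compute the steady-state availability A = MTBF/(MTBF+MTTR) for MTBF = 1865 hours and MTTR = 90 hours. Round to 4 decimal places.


MTBF = 1865
MTTR = 90
MTBF + MTTR = 1955
A = 1865 / 1955
A = 0.954

0.954


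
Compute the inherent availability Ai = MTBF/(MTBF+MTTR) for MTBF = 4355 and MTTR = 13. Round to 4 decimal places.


MTBF = 4355
MTTR = 13
MTBF + MTTR = 4368
Ai = 4355 / 4368
Ai = 0.997

0.997


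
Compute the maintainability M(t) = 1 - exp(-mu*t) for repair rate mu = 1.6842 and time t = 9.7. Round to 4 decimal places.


mu = 1.6842, t = 9.7
mu * t = 1.6842 * 9.7 = 16.3367
exp(-16.3367) = 0.0
M(t) = 1 - 0.0
M(t) = 1.0

1.0


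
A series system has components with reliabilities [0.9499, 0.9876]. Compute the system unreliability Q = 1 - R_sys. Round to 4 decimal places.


Components: [0.9499, 0.9876]
After component 1: product = 0.9499
After component 2: product = 0.9381
R_sys = 0.9381
Q = 1 - 0.9381 = 0.0619

0.0619


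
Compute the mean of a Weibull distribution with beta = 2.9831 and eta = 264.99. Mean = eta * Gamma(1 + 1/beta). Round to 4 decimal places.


beta = 2.9831, eta = 264.99
1/beta = 0.3352
1 + 1/beta = 1.3352
Gamma(1.3352) = 0.8928
Mean = 264.99 * 0.8928
Mean = 236.5721

236.5721


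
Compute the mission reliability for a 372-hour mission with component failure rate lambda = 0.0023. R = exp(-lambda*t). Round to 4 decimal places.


lambda = 0.0023
mission_time = 372
lambda * t = 0.0023 * 372 = 0.8556
R = exp(-0.8556)
R = 0.425

0.425


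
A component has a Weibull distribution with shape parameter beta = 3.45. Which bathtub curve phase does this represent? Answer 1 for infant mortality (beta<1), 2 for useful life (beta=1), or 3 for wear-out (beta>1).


beta = 3.45
Compare beta to 1:
beta < 1 => infant mortality (phase 1)
beta = 1 => useful life (phase 2)
beta > 1 => wear-out (phase 3)
Since beta = 3.45, this is wear-out (increasing failure rate)
Phase = 3

3


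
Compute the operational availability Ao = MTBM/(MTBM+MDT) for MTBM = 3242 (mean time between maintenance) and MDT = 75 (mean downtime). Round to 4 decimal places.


MTBM = 3242
MDT = 75
MTBM + MDT = 3317
Ao = 3242 / 3317
Ao = 0.9774

0.9774


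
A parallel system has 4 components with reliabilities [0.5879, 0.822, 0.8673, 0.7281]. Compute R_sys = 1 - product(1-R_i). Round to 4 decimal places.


Components: [0.5879, 0.822, 0.8673, 0.7281]
(1 - 0.5879) = 0.4121, running product = 0.4121
(1 - 0.822) = 0.178, running product = 0.0734
(1 - 0.8673) = 0.1327, running product = 0.0097
(1 - 0.7281) = 0.2719, running product = 0.0026
Product of (1-R_i) = 0.0026
R_sys = 1 - 0.0026 = 0.9974

0.9974


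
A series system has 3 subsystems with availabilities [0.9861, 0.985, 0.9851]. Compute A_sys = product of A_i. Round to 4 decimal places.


Subsystems: [0.9861, 0.985, 0.9851]
After subsystem 1 (A=0.9861): product = 0.9861
After subsystem 2 (A=0.985): product = 0.9713
After subsystem 3 (A=0.9851): product = 0.9568
A_sys = 0.9568

0.9568


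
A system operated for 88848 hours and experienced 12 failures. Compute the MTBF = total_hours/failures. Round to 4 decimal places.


total_hours = 88848
failures = 12
MTBF = 88848 / 12
MTBF = 7404.0

7404.0


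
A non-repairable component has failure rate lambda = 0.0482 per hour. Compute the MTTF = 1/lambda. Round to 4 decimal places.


lambda = 0.0482
MTTF = 1 / 0.0482
MTTF = 20.7469

20.7469


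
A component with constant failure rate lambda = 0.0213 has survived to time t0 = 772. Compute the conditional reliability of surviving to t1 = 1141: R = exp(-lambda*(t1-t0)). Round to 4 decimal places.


lambda = 0.0213
t0 = 772, t1 = 1141
t1 - t0 = 369
lambda * (t1-t0) = 0.0213 * 369 = 7.8597
R = exp(-7.8597)
R = 0.0004

0.0004


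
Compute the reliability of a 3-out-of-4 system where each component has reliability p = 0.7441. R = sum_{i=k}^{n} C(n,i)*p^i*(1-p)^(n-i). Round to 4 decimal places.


k = 3, n = 4, p = 0.7441
i=3: C(4,3)=4 * 0.7441^3 * 0.2559^1 = 0.4217
i=4: C(4,4)=1 * 0.7441^4 * 0.2559^0 = 0.3066
R = sum of terms = 0.7283

0.7283


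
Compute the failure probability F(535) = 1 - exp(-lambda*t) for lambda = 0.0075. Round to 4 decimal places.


lambda = 0.0075, t = 535
lambda * t = 4.0125
exp(-4.0125) = 0.0181
F(t) = 1 - 0.0181
F(t) = 0.9819

0.9819


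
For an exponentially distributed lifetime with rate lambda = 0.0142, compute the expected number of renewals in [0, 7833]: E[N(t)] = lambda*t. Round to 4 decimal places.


lambda = 0.0142
t = 7833
E[N(t)] = lambda * t
E[N(t)] = 0.0142 * 7833
E[N(t)] = 111.2286

111.2286


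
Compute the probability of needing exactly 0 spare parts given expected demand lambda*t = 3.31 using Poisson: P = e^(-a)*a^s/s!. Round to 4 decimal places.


a = 3.31, s = 0
e^(-a) = e^(-3.31) = 0.0365
a^s = 3.31^0 = 1.0
s! = 1
P = 0.0365 * 1.0 / 1
P = 0.0365

0.0365


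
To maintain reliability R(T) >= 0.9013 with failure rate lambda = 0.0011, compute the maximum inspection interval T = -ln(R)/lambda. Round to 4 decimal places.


R_target = 0.9013
lambda = 0.0011
-ln(0.9013) = 0.1039
T = 0.1039 / 0.0011
T = 94.4701

94.4701


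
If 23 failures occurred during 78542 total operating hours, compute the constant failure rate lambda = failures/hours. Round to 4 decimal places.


failures = 23
total_hours = 78542
lambda = 23 / 78542
lambda = 0.0003

0.0003


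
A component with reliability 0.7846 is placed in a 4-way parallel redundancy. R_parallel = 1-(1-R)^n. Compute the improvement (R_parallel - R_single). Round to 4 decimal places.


R_single = 0.7846, n = 4
1 - R_single = 0.2154
(1 - R_single)^n = 0.2154^4 = 0.0022
R_parallel = 1 - 0.0022 = 0.9978
Improvement = 0.9978 - 0.7846
Improvement = 0.2132

0.2132


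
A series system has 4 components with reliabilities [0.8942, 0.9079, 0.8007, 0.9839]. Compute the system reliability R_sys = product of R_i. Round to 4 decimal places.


Components: [0.8942, 0.9079, 0.8007, 0.9839]
After component 1 (R=0.8942): product = 0.8942
After component 2 (R=0.9079): product = 0.8118
After component 3 (R=0.8007): product = 0.65
After component 4 (R=0.9839): product = 0.6396
R_sys = 0.6396

0.6396


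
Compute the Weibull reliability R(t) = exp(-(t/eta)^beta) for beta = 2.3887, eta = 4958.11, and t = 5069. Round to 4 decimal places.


beta = 2.3887, eta = 4958.11, t = 5069
t/eta = 5069 / 4958.11 = 1.0224
(t/eta)^beta = 1.0224^2.3887 = 1.0543
R(t) = exp(-1.0543)
R(t) = 0.3485

0.3485


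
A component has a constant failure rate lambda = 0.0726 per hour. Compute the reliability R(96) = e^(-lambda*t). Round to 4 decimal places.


lambda = 0.0726
t = 96
lambda * t = 6.9696
R(t) = e^(-6.9696)
R(t) = 0.0009

0.0009


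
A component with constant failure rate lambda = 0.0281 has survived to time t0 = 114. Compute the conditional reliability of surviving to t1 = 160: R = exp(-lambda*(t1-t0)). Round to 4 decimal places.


lambda = 0.0281
t0 = 114, t1 = 160
t1 - t0 = 46
lambda * (t1-t0) = 0.0281 * 46 = 1.2926
R = exp(-1.2926)
R = 0.2746

0.2746


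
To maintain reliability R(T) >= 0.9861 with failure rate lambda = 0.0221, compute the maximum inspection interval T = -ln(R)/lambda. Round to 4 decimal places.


R_target = 0.9861
lambda = 0.0221
-ln(0.9861) = 0.014
T = 0.014 / 0.0221
T = 0.6334

0.6334


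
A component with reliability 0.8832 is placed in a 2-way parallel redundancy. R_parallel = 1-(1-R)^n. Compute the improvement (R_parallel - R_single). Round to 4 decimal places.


R_single = 0.8832, n = 2
1 - R_single = 0.1168
(1 - R_single)^n = 0.1168^2 = 0.0136
R_parallel = 1 - 0.0136 = 0.9864
Improvement = 0.9864 - 0.8832
Improvement = 0.1032

0.1032


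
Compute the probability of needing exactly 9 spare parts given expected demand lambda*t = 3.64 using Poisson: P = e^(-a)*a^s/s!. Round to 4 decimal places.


a = 3.64, s = 9
e^(-a) = e^(-3.64) = 0.0263
a^s = 3.64^9 = 112179.2295
s! = 362880
P = 0.0263 * 112179.2295 / 362880
P = 0.0081

0.0081


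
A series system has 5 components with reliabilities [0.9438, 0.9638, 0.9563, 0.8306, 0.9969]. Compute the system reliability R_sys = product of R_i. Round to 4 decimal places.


Components: [0.9438, 0.9638, 0.9563, 0.8306, 0.9969]
After component 1 (R=0.9438): product = 0.9438
After component 2 (R=0.9638): product = 0.9096
After component 3 (R=0.9563): product = 0.8699
After component 4 (R=0.8306): product = 0.7225
After component 5 (R=0.9969): product = 0.7203
R_sys = 0.7203

0.7203


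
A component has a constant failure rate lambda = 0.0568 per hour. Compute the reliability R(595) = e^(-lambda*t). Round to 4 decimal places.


lambda = 0.0568
t = 595
lambda * t = 33.796
R(t) = e^(-33.796)
R(t) = 0.0

0.0


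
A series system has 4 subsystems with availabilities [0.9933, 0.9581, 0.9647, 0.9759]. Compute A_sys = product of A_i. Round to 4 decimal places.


Subsystems: [0.9933, 0.9581, 0.9647, 0.9759]
After subsystem 1 (A=0.9933): product = 0.9933
After subsystem 2 (A=0.9581): product = 0.9517
After subsystem 3 (A=0.9647): product = 0.9181
After subsystem 4 (A=0.9759): product = 0.896
A_sys = 0.896

0.896


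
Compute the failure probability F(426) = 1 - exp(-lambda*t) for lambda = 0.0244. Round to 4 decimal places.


lambda = 0.0244, t = 426
lambda * t = 10.3944
exp(-10.3944) = 0.0
F(t) = 1 - 0.0
F(t) = 1.0

1.0


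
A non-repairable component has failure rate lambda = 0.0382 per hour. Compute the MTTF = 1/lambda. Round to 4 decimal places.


lambda = 0.0382
MTTF = 1 / 0.0382
MTTF = 26.178

26.178


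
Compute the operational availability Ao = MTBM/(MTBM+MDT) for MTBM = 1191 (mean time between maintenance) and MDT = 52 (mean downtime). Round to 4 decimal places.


MTBM = 1191
MDT = 52
MTBM + MDT = 1243
Ao = 1191 / 1243
Ao = 0.9582

0.9582


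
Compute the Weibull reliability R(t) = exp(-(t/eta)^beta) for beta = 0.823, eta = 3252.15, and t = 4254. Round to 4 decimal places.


beta = 0.823, eta = 3252.15, t = 4254
t/eta = 4254 / 3252.15 = 1.3081
(t/eta)^beta = 1.3081^0.823 = 1.2473
R(t) = exp(-1.2473)
R(t) = 0.2873

0.2873


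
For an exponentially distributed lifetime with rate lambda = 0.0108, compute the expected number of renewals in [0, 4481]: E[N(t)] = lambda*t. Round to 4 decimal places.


lambda = 0.0108
t = 4481
E[N(t)] = lambda * t
E[N(t)] = 0.0108 * 4481
E[N(t)] = 48.3948

48.3948


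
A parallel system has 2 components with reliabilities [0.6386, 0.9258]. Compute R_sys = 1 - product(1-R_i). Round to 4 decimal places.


Components: [0.6386, 0.9258]
(1 - 0.6386) = 0.3614, running product = 0.3614
(1 - 0.9258) = 0.0742, running product = 0.0268
Product of (1-R_i) = 0.0268
R_sys = 1 - 0.0268 = 0.9732

0.9732


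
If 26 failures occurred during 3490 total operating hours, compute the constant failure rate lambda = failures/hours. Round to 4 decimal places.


failures = 26
total_hours = 3490
lambda = 26 / 3490
lambda = 0.0074

0.0074


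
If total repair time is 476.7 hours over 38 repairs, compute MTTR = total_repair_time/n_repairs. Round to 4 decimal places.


total_repair_time = 476.7
n_repairs = 38
MTTR = 476.7 / 38
MTTR = 12.5447

12.5447


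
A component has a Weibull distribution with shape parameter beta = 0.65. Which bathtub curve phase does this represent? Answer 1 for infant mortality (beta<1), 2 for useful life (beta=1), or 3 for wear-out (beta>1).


beta = 0.65
Compare beta to 1:
beta < 1 => infant mortality (phase 1)
beta = 1 => useful life (phase 2)
beta > 1 => wear-out (phase 3)
Since beta = 0.65, this is infant mortality (decreasing failure rate)
Phase = 1

1


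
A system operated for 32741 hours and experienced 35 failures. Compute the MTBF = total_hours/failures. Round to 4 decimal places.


total_hours = 32741
failures = 35
MTBF = 32741 / 35
MTBF = 935.4571

935.4571


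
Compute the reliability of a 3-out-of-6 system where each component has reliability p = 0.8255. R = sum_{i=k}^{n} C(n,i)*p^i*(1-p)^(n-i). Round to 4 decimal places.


k = 3, n = 6, p = 0.8255
i=3: C(6,3)=20 * 0.8255^3 * 0.1745^3 = 0.0598
i=4: C(6,4)=15 * 0.8255^4 * 0.1745^2 = 0.2121
i=5: C(6,5)=6 * 0.8255^5 * 0.1745^1 = 0.4014
i=6: C(6,6)=1 * 0.8255^6 * 0.1745^0 = 0.3164
R = sum of terms = 0.9897

0.9897


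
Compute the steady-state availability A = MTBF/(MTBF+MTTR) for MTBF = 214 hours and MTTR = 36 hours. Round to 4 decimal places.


MTBF = 214
MTTR = 36
MTBF + MTTR = 250
A = 214 / 250
A = 0.856

0.856


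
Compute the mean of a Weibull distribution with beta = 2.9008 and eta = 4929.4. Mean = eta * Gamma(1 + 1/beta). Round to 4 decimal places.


beta = 2.9008, eta = 4929.4
1/beta = 0.3447
1 + 1/beta = 1.3447
Gamma(1.3447) = 0.8917
Mean = 4929.4 * 0.8917
Mean = 4395.5447

4395.5447


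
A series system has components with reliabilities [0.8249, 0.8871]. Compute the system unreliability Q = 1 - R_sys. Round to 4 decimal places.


Components: [0.8249, 0.8871]
After component 1: product = 0.8249
After component 2: product = 0.7318
R_sys = 0.7318
Q = 1 - 0.7318 = 0.2682

0.2682


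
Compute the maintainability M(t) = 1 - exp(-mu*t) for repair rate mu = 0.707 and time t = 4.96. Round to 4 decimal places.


mu = 0.707, t = 4.96
mu * t = 0.707 * 4.96 = 3.5067
exp(-3.5067) = 0.03
M(t) = 1 - 0.03
M(t) = 0.97

0.97


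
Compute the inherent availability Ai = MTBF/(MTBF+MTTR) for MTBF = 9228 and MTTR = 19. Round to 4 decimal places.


MTBF = 9228
MTTR = 19
MTBF + MTTR = 9247
Ai = 9228 / 9247
Ai = 0.9979

0.9979


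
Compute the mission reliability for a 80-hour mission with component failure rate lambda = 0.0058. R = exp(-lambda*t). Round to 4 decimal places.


lambda = 0.0058
mission_time = 80
lambda * t = 0.0058 * 80 = 0.464
R = exp(-0.464)
R = 0.6288

0.6288


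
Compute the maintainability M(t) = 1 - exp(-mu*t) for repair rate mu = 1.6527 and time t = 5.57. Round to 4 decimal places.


mu = 1.6527, t = 5.57
mu * t = 1.6527 * 5.57 = 9.2055
exp(-9.2055) = 0.0001
M(t) = 1 - 0.0001
M(t) = 0.9999

0.9999


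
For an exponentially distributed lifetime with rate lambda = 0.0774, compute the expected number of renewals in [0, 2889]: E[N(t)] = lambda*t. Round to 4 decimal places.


lambda = 0.0774
t = 2889
E[N(t)] = lambda * t
E[N(t)] = 0.0774 * 2889
E[N(t)] = 223.6086

223.6086


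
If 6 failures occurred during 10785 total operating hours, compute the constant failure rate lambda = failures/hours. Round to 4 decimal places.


failures = 6
total_hours = 10785
lambda = 6 / 10785
lambda = 0.0006

0.0006


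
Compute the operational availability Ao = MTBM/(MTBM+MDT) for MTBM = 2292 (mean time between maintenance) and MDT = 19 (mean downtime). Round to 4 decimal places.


MTBM = 2292
MDT = 19
MTBM + MDT = 2311
Ao = 2292 / 2311
Ao = 0.9918

0.9918


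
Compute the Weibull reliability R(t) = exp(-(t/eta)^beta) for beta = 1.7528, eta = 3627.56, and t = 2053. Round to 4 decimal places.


beta = 1.7528, eta = 3627.56, t = 2053
t/eta = 2053 / 3627.56 = 0.5659
(t/eta)^beta = 0.5659^1.7528 = 0.3687
R(t) = exp(-0.3687)
R(t) = 0.6916

0.6916


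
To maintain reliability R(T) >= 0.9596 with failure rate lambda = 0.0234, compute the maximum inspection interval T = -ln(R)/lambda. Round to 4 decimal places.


R_target = 0.9596
lambda = 0.0234
-ln(0.9596) = 0.0412
T = 0.0412 / 0.0234
T = 1.7623

1.7623


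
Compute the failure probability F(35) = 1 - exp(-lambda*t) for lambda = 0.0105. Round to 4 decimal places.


lambda = 0.0105, t = 35
lambda * t = 0.3675
exp(-0.3675) = 0.6925
F(t) = 1 - 0.6925
F(t) = 0.3075

0.3075


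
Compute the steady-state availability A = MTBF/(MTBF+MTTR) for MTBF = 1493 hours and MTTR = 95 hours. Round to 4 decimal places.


MTBF = 1493
MTTR = 95
MTBF + MTTR = 1588
A = 1493 / 1588
A = 0.9402

0.9402


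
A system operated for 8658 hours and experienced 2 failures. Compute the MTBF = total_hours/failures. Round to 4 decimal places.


total_hours = 8658
failures = 2
MTBF = 8658 / 2
MTBF = 4329.0

4329.0


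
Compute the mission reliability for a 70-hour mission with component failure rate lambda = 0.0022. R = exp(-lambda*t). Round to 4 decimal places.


lambda = 0.0022
mission_time = 70
lambda * t = 0.0022 * 70 = 0.154
R = exp(-0.154)
R = 0.8573

0.8573


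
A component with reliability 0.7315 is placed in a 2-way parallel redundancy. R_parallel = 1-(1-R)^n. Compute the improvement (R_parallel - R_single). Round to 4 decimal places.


R_single = 0.7315, n = 2
1 - R_single = 0.2685
(1 - R_single)^n = 0.2685^2 = 0.0721
R_parallel = 1 - 0.0721 = 0.9279
Improvement = 0.9279 - 0.7315
Improvement = 0.1964

0.1964


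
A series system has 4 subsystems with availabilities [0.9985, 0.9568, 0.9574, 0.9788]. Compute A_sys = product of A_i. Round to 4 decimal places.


Subsystems: [0.9985, 0.9568, 0.9574, 0.9788]
After subsystem 1 (A=0.9985): product = 0.9985
After subsystem 2 (A=0.9568): product = 0.9554
After subsystem 3 (A=0.9574): product = 0.9147
After subsystem 4 (A=0.9788): product = 0.8953
A_sys = 0.8953

0.8953


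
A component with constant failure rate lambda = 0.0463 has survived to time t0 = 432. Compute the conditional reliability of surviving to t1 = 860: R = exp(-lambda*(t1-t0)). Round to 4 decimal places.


lambda = 0.0463
t0 = 432, t1 = 860
t1 - t0 = 428
lambda * (t1-t0) = 0.0463 * 428 = 19.8164
R = exp(-19.8164)
R = 0.0

0.0


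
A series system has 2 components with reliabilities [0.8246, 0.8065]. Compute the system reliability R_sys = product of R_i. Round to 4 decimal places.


Components: [0.8246, 0.8065]
After component 1 (R=0.8246): product = 0.8246
After component 2 (R=0.8065): product = 0.665
R_sys = 0.665

0.665


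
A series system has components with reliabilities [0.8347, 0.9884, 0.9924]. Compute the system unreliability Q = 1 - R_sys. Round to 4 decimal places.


Components: [0.8347, 0.9884, 0.9924]
After component 1: product = 0.8347
After component 2: product = 0.825
After component 3: product = 0.8187
R_sys = 0.8187
Q = 1 - 0.8187 = 0.1813

0.1813


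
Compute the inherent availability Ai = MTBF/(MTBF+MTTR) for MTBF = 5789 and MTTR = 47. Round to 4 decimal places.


MTBF = 5789
MTTR = 47
MTBF + MTTR = 5836
Ai = 5789 / 5836
Ai = 0.9919

0.9919


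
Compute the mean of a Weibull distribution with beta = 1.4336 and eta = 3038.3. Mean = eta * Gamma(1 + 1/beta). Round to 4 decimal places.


beta = 1.4336, eta = 3038.3
1/beta = 0.6975
1 + 1/beta = 1.6975
Gamma(1.6975) = 0.9082
Mean = 3038.3 * 0.9082
Mean = 2759.3104

2759.3104


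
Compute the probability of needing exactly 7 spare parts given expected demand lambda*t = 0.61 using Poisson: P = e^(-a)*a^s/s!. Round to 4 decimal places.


a = 0.61, s = 7
e^(-a) = e^(-0.61) = 0.5434
a^s = 0.61^7 = 0.0314
s! = 5040
P = 0.5434 * 0.0314 / 5040
P = 0.0

0.0


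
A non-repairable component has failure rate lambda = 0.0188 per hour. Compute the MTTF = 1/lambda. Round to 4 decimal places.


lambda = 0.0188
MTTF = 1 / 0.0188
MTTF = 53.1915

53.1915


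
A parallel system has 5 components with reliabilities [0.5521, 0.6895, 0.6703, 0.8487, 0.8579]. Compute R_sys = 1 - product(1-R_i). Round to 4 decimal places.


Components: [0.5521, 0.6895, 0.6703, 0.8487, 0.8579]
(1 - 0.5521) = 0.4479, running product = 0.4479
(1 - 0.6895) = 0.3105, running product = 0.1391
(1 - 0.6703) = 0.3297, running product = 0.0459
(1 - 0.8487) = 0.1513, running product = 0.0069
(1 - 0.8579) = 0.1421, running product = 0.001
Product of (1-R_i) = 0.001
R_sys = 1 - 0.001 = 0.999

0.999


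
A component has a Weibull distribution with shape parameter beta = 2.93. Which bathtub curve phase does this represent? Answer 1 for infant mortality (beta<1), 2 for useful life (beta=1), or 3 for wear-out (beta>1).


beta = 2.93
Compare beta to 1:
beta < 1 => infant mortality (phase 1)
beta = 1 => useful life (phase 2)
beta > 1 => wear-out (phase 3)
Since beta = 2.93, this is wear-out (increasing failure rate)
Phase = 3

3


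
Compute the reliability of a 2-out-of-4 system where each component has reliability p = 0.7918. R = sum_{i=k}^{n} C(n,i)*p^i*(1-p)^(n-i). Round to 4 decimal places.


k = 2, n = 4, p = 0.7918
i=2: C(4,2)=6 * 0.7918^2 * 0.2082^2 = 0.1631
i=3: C(4,3)=4 * 0.7918^3 * 0.2082^1 = 0.4134
i=4: C(4,4)=1 * 0.7918^4 * 0.2082^0 = 0.3931
R = sum of terms = 0.9695

0.9695


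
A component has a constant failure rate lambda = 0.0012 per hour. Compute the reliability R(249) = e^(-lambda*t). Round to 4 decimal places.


lambda = 0.0012
t = 249
lambda * t = 0.2988
R(t) = e^(-0.2988)
R(t) = 0.7417

0.7417


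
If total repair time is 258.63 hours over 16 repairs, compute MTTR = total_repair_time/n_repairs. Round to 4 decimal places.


total_repair_time = 258.63
n_repairs = 16
MTTR = 258.63 / 16
MTTR = 16.1644

16.1644


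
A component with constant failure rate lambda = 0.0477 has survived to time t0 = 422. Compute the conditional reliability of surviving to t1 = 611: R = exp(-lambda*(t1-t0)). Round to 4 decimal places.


lambda = 0.0477
t0 = 422, t1 = 611
t1 - t0 = 189
lambda * (t1-t0) = 0.0477 * 189 = 9.0153
R = exp(-9.0153)
R = 0.0001

0.0001


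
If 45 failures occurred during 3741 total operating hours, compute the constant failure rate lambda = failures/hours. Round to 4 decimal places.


failures = 45
total_hours = 3741
lambda = 45 / 3741
lambda = 0.012

0.012


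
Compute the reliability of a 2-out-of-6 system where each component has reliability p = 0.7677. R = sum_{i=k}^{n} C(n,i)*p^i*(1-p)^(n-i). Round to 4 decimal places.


k = 2, n = 6, p = 0.7677
i=2: C(6,2)=15 * 0.7677^2 * 0.2323^4 = 0.0257
i=3: C(6,3)=20 * 0.7677^3 * 0.2323^3 = 0.1134
i=4: C(6,4)=15 * 0.7677^4 * 0.2323^2 = 0.2812
i=5: C(6,5)=6 * 0.7677^5 * 0.2323^1 = 0.3717
i=6: C(6,6)=1 * 0.7677^6 * 0.2323^0 = 0.2047
R = sum of terms = 0.9967

0.9967


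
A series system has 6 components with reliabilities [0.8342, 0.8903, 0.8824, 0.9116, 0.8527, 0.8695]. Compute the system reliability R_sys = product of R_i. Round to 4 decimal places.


Components: [0.8342, 0.8903, 0.8824, 0.9116, 0.8527, 0.8695]
After component 1 (R=0.8342): product = 0.8342
After component 2 (R=0.8903): product = 0.7427
After component 3 (R=0.8824): product = 0.6553
After component 4 (R=0.9116): product = 0.5974
After component 5 (R=0.8527): product = 0.5094
After component 6 (R=0.8695): product = 0.4429
R_sys = 0.4429

0.4429


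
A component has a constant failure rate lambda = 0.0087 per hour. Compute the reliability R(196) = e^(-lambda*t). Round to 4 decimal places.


lambda = 0.0087
t = 196
lambda * t = 1.7052
R(t) = e^(-1.7052)
R(t) = 0.1817

0.1817


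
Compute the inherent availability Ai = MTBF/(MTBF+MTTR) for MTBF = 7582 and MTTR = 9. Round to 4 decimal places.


MTBF = 7582
MTTR = 9
MTBF + MTTR = 7591
Ai = 7582 / 7591
Ai = 0.9988

0.9988


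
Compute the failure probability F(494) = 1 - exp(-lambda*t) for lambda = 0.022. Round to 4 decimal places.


lambda = 0.022, t = 494
lambda * t = 10.868
exp(-10.868) = 0.0
F(t) = 1 - 0.0
F(t) = 1.0

1.0


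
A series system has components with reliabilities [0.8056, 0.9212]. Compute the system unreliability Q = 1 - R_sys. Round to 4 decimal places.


Components: [0.8056, 0.9212]
After component 1: product = 0.8056
After component 2: product = 0.7421
R_sys = 0.7421
Q = 1 - 0.7421 = 0.2579

0.2579


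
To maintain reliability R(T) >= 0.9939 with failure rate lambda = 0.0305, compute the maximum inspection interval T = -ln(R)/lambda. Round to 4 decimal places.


R_target = 0.9939
lambda = 0.0305
-ln(0.9939) = 0.0061
T = 0.0061 / 0.0305
T = 0.2006

0.2006


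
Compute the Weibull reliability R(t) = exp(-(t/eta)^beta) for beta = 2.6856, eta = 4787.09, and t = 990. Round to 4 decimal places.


beta = 2.6856, eta = 4787.09, t = 990
t/eta = 990 / 4787.09 = 0.2068
(t/eta)^beta = 0.2068^2.6856 = 0.0145
R(t) = exp(-0.0145)
R(t) = 0.9856

0.9856


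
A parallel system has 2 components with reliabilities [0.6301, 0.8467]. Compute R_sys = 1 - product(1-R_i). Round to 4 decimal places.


Components: [0.6301, 0.8467]
(1 - 0.6301) = 0.3699, running product = 0.3699
(1 - 0.8467) = 0.1533, running product = 0.0567
Product of (1-R_i) = 0.0567
R_sys = 1 - 0.0567 = 0.9433

0.9433


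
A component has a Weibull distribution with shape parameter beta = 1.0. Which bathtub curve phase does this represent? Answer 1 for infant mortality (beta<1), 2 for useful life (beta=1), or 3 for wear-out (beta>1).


beta = 1.0
Compare beta to 1:
beta < 1 => infant mortality (phase 1)
beta = 1 => useful life (phase 2)
beta > 1 => wear-out (phase 3)
Since beta = 1.0, this is useful life (constant failure rate)
Phase = 2

2


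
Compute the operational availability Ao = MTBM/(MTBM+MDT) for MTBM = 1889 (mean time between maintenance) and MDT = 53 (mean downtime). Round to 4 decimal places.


MTBM = 1889
MDT = 53
MTBM + MDT = 1942
Ao = 1889 / 1942
Ao = 0.9727

0.9727


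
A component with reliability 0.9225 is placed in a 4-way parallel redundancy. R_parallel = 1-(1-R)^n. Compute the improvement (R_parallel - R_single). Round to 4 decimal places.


R_single = 0.9225, n = 4
1 - R_single = 0.0775
(1 - R_single)^n = 0.0775^4 = 0.0
R_parallel = 1 - 0.0 = 1.0
Improvement = 1.0 - 0.9225
Improvement = 0.0775

0.0775


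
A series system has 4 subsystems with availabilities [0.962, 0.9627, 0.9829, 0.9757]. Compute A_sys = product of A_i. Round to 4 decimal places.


Subsystems: [0.962, 0.9627, 0.9829, 0.9757]
After subsystem 1 (A=0.962): product = 0.962
After subsystem 2 (A=0.9627): product = 0.9261
After subsystem 3 (A=0.9829): product = 0.9103
After subsystem 4 (A=0.9757): product = 0.8882
A_sys = 0.8882

0.8882


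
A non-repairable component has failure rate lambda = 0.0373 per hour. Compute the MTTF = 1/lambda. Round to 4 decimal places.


lambda = 0.0373
MTTF = 1 / 0.0373
MTTF = 26.8097

26.8097


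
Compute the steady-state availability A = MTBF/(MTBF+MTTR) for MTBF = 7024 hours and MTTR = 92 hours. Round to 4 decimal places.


MTBF = 7024
MTTR = 92
MTBF + MTTR = 7116
A = 7024 / 7116
A = 0.9871

0.9871


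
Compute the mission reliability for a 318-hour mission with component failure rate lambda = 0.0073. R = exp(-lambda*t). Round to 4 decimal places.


lambda = 0.0073
mission_time = 318
lambda * t = 0.0073 * 318 = 2.3214
R = exp(-2.3214)
R = 0.0981

0.0981


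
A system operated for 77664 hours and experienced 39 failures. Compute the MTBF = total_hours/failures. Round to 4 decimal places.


total_hours = 77664
failures = 39
MTBF = 77664 / 39
MTBF = 1991.3846

1991.3846


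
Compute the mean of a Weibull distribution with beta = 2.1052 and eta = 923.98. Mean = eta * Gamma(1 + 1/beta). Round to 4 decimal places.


beta = 2.1052, eta = 923.98
1/beta = 0.475
1 + 1/beta = 1.475
Gamma(1.475) = 0.8857
Mean = 923.98 * 0.8857
Mean = 818.3503

818.3503


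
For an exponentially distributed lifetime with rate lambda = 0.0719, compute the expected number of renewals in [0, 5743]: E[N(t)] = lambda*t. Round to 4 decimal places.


lambda = 0.0719
t = 5743
E[N(t)] = lambda * t
E[N(t)] = 0.0719 * 5743
E[N(t)] = 412.9217

412.9217


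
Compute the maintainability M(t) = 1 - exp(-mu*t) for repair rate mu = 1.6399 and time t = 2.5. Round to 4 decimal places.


mu = 1.6399, t = 2.5
mu * t = 1.6399 * 2.5 = 4.0998
exp(-4.0998) = 0.0166
M(t) = 1 - 0.0166
M(t) = 0.9834

0.9834


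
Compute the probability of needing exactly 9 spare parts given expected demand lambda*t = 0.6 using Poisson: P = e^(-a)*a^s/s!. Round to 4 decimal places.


a = 0.6, s = 9
e^(-a) = e^(-0.6) = 0.5488
a^s = 0.6^9 = 0.0101
s! = 362880
P = 0.5488 * 0.0101 / 362880
P = 0.0

0.0


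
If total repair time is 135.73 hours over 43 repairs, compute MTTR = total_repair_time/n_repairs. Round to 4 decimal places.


total_repair_time = 135.73
n_repairs = 43
MTTR = 135.73 / 43
MTTR = 3.1565

3.1565


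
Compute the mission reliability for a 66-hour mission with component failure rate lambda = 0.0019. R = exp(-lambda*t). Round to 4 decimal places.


lambda = 0.0019
mission_time = 66
lambda * t = 0.0019 * 66 = 0.1254
R = exp(-0.1254)
R = 0.8821

0.8821


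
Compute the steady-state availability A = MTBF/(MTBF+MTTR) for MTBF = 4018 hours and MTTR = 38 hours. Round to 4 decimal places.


MTBF = 4018
MTTR = 38
MTBF + MTTR = 4056
A = 4018 / 4056
A = 0.9906

0.9906


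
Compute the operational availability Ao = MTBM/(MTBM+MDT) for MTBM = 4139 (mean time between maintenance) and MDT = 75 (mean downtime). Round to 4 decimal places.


MTBM = 4139
MDT = 75
MTBM + MDT = 4214
Ao = 4139 / 4214
Ao = 0.9822

0.9822


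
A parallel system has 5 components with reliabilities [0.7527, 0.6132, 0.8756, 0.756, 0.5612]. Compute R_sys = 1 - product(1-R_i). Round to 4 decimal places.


Components: [0.7527, 0.6132, 0.8756, 0.756, 0.5612]
(1 - 0.7527) = 0.2473, running product = 0.2473
(1 - 0.6132) = 0.3868, running product = 0.0957
(1 - 0.8756) = 0.1244, running product = 0.0119
(1 - 0.756) = 0.244, running product = 0.0029
(1 - 0.5612) = 0.4388, running product = 0.0013
Product of (1-R_i) = 0.0013
R_sys = 1 - 0.0013 = 0.9987

0.9987


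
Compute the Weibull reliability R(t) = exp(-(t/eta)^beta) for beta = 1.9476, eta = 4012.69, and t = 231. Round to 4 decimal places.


beta = 1.9476, eta = 4012.69, t = 231
t/eta = 231 / 4012.69 = 0.0576
(t/eta)^beta = 0.0576^1.9476 = 0.0038
R(t) = exp(-0.0038)
R(t) = 0.9962

0.9962


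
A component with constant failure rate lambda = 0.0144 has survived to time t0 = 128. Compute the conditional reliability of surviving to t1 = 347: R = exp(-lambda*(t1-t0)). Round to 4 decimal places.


lambda = 0.0144
t0 = 128, t1 = 347
t1 - t0 = 219
lambda * (t1-t0) = 0.0144 * 219 = 3.1536
R = exp(-3.1536)
R = 0.0427

0.0427


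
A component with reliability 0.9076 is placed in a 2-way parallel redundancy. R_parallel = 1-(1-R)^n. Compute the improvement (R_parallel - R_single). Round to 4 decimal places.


R_single = 0.9076, n = 2
1 - R_single = 0.0924
(1 - R_single)^n = 0.0924^2 = 0.0085
R_parallel = 1 - 0.0085 = 0.9915
Improvement = 0.9915 - 0.9076
Improvement = 0.0839

0.0839


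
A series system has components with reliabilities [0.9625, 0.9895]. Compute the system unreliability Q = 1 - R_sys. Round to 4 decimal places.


Components: [0.9625, 0.9895]
After component 1: product = 0.9625
After component 2: product = 0.9524
R_sys = 0.9524
Q = 1 - 0.9524 = 0.0476

0.0476


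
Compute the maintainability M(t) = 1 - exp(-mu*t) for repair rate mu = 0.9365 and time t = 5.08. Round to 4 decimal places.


mu = 0.9365, t = 5.08
mu * t = 0.9365 * 5.08 = 4.7574
exp(-4.7574) = 0.0086
M(t) = 1 - 0.0086
M(t) = 0.9914

0.9914


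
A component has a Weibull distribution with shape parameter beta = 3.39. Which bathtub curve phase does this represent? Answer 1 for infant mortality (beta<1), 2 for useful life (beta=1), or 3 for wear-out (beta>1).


beta = 3.39
Compare beta to 1:
beta < 1 => infant mortality (phase 1)
beta = 1 => useful life (phase 2)
beta > 1 => wear-out (phase 3)
Since beta = 3.39, this is wear-out (increasing failure rate)
Phase = 3

3


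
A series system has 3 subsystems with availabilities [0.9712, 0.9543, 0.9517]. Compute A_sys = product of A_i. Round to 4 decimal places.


Subsystems: [0.9712, 0.9543, 0.9517]
After subsystem 1 (A=0.9712): product = 0.9712
After subsystem 2 (A=0.9543): product = 0.9268
After subsystem 3 (A=0.9517): product = 0.8821
A_sys = 0.8821

0.8821


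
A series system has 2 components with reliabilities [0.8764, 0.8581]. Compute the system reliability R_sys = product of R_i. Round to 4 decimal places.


Components: [0.8764, 0.8581]
After component 1 (R=0.8764): product = 0.8764
After component 2 (R=0.8581): product = 0.752
R_sys = 0.752

0.752


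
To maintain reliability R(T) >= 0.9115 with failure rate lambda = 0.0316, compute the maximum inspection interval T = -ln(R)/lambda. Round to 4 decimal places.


R_target = 0.9115
lambda = 0.0316
-ln(0.9115) = 0.0927
T = 0.0927 / 0.0316
T = 2.9324

2.9324


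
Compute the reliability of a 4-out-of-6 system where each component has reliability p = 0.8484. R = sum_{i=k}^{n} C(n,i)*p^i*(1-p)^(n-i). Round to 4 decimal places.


k = 4, n = 6, p = 0.8484
i=4: C(6,4)=15 * 0.8484^4 * 0.1516^2 = 0.1786
i=5: C(6,5)=6 * 0.8484^5 * 0.1516^1 = 0.3998
i=6: C(6,6)=1 * 0.8484^6 * 0.1516^0 = 0.3729
R = sum of terms = 0.9513

0.9513


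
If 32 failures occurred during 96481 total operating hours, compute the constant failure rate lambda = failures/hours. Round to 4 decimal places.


failures = 32
total_hours = 96481
lambda = 32 / 96481
lambda = 0.0003

0.0003


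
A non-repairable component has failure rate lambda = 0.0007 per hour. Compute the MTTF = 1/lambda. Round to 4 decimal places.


lambda = 0.0007
MTTF = 1 / 0.0007
MTTF = 1428.5714

1428.5714


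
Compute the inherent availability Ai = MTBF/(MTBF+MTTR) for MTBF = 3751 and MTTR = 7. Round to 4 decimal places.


MTBF = 3751
MTTR = 7
MTBF + MTTR = 3758
Ai = 3751 / 3758
Ai = 0.9981

0.9981


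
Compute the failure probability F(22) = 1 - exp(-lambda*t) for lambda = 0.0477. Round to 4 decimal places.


lambda = 0.0477, t = 22
lambda * t = 1.0494
exp(-1.0494) = 0.3501
F(t) = 1 - 0.3501
F(t) = 0.6499

0.6499


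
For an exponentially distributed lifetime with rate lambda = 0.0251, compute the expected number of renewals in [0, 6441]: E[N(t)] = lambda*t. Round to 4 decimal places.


lambda = 0.0251
t = 6441
E[N(t)] = lambda * t
E[N(t)] = 0.0251 * 6441
E[N(t)] = 161.6691

161.6691


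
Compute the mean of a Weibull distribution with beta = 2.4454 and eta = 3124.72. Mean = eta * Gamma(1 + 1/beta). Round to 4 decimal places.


beta = 2.4454, eta = 3124.72
1/beta = 0.4089
1 + 1/beta = 1.4089
Gamma(1.4089) = 0.8868
Mean = 3124.72 * 0.8868
Mean = 2771.0445

2771.0445


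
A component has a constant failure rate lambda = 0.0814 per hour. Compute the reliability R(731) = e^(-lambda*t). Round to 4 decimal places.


lambda = 0.0814
t = 731
lambda * t = 59.5034
R(t) = e^(-59.5034)
R(t) = 0.0

0.0
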